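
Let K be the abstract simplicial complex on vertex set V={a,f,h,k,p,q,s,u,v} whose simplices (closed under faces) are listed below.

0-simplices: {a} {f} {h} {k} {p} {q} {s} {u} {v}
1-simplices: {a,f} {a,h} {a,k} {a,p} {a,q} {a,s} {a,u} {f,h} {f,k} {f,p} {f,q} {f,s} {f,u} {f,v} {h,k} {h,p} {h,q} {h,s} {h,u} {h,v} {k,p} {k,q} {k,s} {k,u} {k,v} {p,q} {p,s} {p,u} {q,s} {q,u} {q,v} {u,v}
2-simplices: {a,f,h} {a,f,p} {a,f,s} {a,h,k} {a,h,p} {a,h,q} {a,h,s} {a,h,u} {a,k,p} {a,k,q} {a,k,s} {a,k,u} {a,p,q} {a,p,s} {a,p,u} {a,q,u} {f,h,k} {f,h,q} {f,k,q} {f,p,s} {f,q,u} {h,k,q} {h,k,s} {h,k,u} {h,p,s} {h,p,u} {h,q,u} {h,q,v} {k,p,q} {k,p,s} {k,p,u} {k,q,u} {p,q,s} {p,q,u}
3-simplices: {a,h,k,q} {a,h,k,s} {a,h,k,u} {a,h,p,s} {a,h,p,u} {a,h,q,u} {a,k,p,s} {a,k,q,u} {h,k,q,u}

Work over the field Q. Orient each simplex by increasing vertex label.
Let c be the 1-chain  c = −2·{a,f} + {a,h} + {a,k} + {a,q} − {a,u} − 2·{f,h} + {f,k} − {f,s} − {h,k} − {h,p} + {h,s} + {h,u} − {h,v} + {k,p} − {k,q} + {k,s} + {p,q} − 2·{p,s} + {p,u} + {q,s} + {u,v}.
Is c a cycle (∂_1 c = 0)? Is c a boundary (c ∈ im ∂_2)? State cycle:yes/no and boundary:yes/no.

cycle:yes boundary:no

n_0=9 n_1=32 n_2=34 n_3=9  [Q]
∂1: piv[af,ah,ak,ap,aq,as,au,fv] rk=8  ker:fh,fk,fp,fq,fs,fu,hk,hp,hq,hs,hu,hv,kp,kq,ks,ku,kv,pq,ps,pu,qs,qu,qv,uv
∂2: piv[afh,afp,afs,ahk,ahp,ahq,ahs,ahu,akp,akq,aks,aku,apq,aps,apu,aqu,fhk,fhq,fqu,hqv,pqs] rk=21  ker:fkq,fps,hkq,hks,hku,hps,hpu,hqu,kpq,kps,kpu,kqu,pqu
∂3: piv[ahkq,ahks,ahku,ahps,ahpu,ahqu,akps,akqu] rk=8  ker:hkqu
∂1c = 0
c vs im∂2: residual ≠ 0 ⇒ not boundary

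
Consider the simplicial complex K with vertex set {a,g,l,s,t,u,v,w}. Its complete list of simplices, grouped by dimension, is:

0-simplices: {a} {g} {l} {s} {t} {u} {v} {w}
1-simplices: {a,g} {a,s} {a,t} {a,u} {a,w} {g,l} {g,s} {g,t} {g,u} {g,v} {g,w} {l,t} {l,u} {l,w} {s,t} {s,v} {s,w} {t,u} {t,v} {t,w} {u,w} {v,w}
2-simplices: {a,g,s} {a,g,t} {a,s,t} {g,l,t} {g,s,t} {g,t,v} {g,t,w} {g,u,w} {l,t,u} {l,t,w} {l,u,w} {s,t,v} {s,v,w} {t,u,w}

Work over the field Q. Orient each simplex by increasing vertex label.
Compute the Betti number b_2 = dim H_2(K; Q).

b_2=2

n_0=8 n_1=22 n_2=14  [Q]
∂1: piv[ag,as,at,au,aw,gl,gv] rk=7  ker:gs,gt,gu,gw,lt,lu,lw,st,sv,sw,tu,tv,tw,uw,vw
∂2: piv[ags,agt,ast,glt,gtv,gtw,guw,ltu,ltw,luw,stv,svw] rk=12  ker:gst,tuw
b_2=(14−12)−0=2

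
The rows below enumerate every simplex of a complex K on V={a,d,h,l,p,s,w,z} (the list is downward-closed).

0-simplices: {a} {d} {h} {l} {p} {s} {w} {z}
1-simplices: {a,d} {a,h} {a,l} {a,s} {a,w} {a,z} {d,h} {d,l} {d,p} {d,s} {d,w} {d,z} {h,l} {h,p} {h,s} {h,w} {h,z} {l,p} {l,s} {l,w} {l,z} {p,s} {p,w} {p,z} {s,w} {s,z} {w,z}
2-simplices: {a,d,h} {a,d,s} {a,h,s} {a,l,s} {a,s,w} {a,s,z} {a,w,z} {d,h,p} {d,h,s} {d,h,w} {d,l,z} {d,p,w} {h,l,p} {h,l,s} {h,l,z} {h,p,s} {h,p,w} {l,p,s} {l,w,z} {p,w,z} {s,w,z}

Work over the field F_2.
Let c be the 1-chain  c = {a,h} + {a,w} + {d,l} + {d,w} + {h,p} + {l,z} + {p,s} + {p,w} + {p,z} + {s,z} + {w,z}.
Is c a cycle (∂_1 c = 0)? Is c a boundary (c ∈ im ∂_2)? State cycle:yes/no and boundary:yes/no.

cycle:yes boundary:no

n_0=8 n_1=27 n_2=21  [Z2]
∂1: piv[ad,ah,al,as,aw,az,dp] rk=7  ker:dh,dl,ds,dw,dz,hl,hp,hs,hw,hz,lp,ls,lw,lz,ps,pw,pz,sw,sz,wz
∂2: piv[adh,ads,ahs,als,asw,asz,awz,dhp,dhw,dlz,dpw,hlp,hls,hlz,hps,lwz,pwz] rk=17  ker:dhs,hpw,lps,swz
∂1c = 0
c vs im∂2: residual ≠ 0 ⇒ not boundary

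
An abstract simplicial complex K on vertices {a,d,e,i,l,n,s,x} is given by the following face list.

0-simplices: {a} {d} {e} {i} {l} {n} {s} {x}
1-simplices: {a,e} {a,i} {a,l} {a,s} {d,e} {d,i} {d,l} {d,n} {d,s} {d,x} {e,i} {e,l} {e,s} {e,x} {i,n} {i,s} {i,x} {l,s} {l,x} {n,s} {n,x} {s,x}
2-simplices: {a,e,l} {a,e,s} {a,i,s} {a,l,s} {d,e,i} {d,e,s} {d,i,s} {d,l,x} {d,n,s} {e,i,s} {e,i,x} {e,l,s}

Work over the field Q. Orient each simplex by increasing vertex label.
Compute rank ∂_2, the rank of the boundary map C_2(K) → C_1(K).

rank∂_2=10

n_0=8 n_1=22 n_2=12  [Q]
∂1: piv[ae,ai,al,as,de,dn,dx] rk=7  ker:di,dl,ds,ei,el,es,ex,in,is,ix,ls,lx,ns,nx,sx
∂2: piv[ael,aes,ais,als,dei,des,dis,dlx,dns,eix] rk=10  ker:eis,els
rk∂_2=10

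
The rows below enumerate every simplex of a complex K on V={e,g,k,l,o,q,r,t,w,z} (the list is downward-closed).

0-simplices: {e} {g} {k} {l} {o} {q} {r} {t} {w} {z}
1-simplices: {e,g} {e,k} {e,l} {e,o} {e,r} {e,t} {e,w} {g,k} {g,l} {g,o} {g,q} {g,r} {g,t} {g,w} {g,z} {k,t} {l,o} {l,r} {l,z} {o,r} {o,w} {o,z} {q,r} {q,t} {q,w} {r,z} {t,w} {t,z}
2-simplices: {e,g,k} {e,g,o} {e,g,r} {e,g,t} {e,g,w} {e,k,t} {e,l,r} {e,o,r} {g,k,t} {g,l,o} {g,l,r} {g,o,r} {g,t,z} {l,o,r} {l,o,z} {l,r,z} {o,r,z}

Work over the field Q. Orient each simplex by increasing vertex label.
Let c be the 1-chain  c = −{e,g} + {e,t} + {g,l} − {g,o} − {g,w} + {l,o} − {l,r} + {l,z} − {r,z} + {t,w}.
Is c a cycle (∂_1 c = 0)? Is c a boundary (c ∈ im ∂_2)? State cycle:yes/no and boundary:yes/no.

cycle:yes boundary:no

n_0=10 n_1=28 n_2=17  [Q]
∂1: piv[eg,ek,el,eo,er,et,ew,gq,gz] rk=9  ker:gk,gl,go,gr,gt,gw,kt,lo,lr,lz,or,ow,oz,qr,qt,qw,rz,tw,tz
∂2: piv[egk,ego,egr,egt,egw,ekt,elr,eor,glo,glr,gtz,loz,lrz] rk=13  ker:gkt,gor,lor,orz
∂1c = 0
c vs im∂2: residual ≠ 0 ⇒ not boundary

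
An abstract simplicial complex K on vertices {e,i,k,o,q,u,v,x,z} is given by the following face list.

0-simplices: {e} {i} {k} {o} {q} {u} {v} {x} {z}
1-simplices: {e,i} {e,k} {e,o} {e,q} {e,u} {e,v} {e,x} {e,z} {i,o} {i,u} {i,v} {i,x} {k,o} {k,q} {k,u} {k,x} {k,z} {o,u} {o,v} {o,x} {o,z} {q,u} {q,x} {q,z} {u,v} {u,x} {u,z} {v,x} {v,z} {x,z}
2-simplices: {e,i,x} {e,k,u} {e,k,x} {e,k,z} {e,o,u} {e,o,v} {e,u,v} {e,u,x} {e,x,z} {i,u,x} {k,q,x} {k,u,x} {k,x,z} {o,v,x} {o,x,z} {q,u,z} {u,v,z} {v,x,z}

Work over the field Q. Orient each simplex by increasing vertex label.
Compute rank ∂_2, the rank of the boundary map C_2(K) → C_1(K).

rank∂_2=16

n_0=9 n_1=30 n_2=18  [Q]
∂1: piv[ei,ek,eo,eq,eu,ev,ex,ez] rk=8  ker:io,iu,iv,ix,ko,kq,ku,kx,kz,ou,ov,ox,oz,qu,qx,qz,uv,ux,uz,vx,vz,xz
∂2: piv[eix,eku,ekx,ekz,eou,eov,euv,eux,exz,iux,kqx,ovx,oxz,quz,uvz,vxz] rk=16  ker:kux,kxz
rk∂_2=16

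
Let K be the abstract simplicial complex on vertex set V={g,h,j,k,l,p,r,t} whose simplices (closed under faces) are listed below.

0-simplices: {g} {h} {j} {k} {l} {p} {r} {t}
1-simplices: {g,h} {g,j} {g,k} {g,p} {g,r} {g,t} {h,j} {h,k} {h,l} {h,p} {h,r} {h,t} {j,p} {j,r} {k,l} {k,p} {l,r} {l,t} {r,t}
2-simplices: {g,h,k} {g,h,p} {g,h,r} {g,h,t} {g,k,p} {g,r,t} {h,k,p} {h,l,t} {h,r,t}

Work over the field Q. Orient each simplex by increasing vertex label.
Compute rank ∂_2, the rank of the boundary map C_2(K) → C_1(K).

rank∂_2=7

n_0=8 n_1=19 n_2=9  [Q]
∂1: piv[gh,gj,gk,gp,gr,gt,hl] rk=7  ker:hj,hk,hp,hr,ht,jp,jr,kl,kp,lr,lt,rt
∂2: piv[ghk,ghp,ghr,ght,gkp,grt,hlt] rk=7  ker:hkp,hrt
rk∂_2=7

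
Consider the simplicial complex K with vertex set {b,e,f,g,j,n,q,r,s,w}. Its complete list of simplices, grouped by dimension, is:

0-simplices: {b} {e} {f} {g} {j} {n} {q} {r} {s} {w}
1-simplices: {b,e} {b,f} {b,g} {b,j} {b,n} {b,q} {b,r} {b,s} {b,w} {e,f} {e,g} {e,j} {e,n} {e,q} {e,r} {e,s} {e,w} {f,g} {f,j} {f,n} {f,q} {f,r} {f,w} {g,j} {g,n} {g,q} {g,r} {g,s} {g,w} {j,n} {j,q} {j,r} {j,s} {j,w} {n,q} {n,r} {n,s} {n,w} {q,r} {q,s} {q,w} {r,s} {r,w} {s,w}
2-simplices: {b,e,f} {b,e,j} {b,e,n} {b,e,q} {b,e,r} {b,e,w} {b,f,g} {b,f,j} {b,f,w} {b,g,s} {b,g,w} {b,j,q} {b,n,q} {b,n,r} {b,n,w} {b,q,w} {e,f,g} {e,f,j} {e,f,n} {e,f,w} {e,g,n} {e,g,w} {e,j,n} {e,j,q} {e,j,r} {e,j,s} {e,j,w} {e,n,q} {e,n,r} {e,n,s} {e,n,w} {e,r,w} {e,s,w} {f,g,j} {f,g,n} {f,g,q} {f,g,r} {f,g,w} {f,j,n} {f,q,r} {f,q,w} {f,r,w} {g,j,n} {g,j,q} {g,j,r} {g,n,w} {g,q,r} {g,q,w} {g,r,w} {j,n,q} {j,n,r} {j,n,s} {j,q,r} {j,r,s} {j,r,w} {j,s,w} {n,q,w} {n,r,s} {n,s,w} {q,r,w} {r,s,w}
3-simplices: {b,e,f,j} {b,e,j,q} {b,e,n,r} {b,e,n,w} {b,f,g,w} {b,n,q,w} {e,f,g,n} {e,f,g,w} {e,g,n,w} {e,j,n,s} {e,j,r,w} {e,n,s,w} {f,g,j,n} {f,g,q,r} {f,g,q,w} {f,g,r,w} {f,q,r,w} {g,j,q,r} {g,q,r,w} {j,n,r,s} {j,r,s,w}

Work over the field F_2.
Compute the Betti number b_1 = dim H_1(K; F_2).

b_1=2

n_0=10 n_1=44 n_2=61 n_3=21  [Z2]
∂1: piv[be,bf,bg,bj,bn,bq,br,bs,bw] rk=9  ker:ef,eg,ej,en,eq,er,es,ew,fg,fj,fn,fq,fr,fw,gj,gn,gq,gr,gs,gw,jn,jq,jr,js,jw,nq,nr,ns,nw,qr,qs,qw,rs,rw,sw
∂2: piv[bef,bej,ben,beq,ber,bew,bfg,bfj,bfw,bgs,bgw,bjq,bnq,bnr,bnw,bqw,efg,efn,egn,ejn,ejr,ejs,ejw,ens,erw,esw,fgj,fgq,fgr,fqr,fqw,frw,jrs] rk=33  ker:efj,efw,egw,ejq,enq,enr,enw,fgn,fgw,fjn,gjn,gjq,gjr,gnw,gqr,gqw,grw,jnq,jnr,jns,jqr,jrw,jsw,nqw,nrs,nsw,qrw,rsw
∂3: piv[befj,bejq,benr,benw,bfgw,bnqw,efgn,efgw,egnw,ejns,ejrw,ensw,fgjn,fgqr,fgqw,fgrw,fqrw,gjqr,jnrs,jrsw] rk=20  ker:gqrw
b_1=(44−9)−33=2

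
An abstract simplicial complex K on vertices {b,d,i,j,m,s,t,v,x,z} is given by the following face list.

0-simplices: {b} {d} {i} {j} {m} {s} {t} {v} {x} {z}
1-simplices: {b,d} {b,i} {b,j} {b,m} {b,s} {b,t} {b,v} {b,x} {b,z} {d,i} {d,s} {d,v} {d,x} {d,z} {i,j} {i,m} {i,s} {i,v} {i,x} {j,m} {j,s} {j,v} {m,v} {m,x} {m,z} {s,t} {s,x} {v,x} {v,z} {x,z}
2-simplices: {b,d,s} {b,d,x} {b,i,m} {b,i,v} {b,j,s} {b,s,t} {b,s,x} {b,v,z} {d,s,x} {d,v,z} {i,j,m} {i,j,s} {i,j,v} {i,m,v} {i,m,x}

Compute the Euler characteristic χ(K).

n_0=10 n_1=30 n_2=15
χ=+10−30+15=-5

χ(K)=-5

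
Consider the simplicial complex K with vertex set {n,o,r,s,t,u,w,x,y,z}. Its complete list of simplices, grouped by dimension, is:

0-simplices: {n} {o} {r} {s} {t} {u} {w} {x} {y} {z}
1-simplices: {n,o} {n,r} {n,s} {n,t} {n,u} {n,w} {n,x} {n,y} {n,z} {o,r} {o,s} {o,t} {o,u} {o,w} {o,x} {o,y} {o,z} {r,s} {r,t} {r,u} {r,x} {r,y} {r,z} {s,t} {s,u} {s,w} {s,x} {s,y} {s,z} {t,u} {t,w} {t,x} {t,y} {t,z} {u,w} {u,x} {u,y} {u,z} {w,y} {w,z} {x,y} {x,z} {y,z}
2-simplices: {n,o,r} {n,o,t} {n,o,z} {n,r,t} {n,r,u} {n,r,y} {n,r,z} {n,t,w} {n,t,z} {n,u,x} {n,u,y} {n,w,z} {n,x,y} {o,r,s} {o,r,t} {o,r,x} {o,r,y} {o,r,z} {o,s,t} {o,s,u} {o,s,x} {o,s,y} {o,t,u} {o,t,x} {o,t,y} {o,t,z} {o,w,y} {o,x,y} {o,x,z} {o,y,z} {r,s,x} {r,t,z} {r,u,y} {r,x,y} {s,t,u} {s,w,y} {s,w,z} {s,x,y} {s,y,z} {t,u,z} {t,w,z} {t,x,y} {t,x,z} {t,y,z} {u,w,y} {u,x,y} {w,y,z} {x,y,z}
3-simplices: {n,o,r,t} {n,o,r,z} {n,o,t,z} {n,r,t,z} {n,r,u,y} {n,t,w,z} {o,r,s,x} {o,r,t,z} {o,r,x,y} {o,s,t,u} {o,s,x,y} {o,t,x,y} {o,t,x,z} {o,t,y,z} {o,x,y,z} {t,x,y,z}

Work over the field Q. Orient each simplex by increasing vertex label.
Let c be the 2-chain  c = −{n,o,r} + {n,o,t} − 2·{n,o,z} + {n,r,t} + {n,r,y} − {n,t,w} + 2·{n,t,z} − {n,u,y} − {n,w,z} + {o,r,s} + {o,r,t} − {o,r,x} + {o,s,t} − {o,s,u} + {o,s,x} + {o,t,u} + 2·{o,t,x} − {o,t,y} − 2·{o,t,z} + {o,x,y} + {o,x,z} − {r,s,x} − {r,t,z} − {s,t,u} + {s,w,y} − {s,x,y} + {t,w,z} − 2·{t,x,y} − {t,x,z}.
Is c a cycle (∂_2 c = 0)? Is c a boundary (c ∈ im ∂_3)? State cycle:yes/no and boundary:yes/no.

cycle:no boundary:no

n_0=10 n_1=43 n_2=48 n_3=16  [Q]
∂1: piv[no,nr,ns,nt,nu,nw,nx,ny,nz] rk=9  ker:or,os,ot,ou,ow,ox,oy,oz,rs,rt,ru,rx,ry,rz,st,su,sw,sx,sy,sz,tu,tw,tx,ty,tz,uw,ux,uy,uz,wy,wz,xy,xz,yz
∂2: piv[nor,not,noz,nrt,nru,nry,nrz,ntw,ntz,nux,nuy,nwz,nxy,ors,orx,ory,ost,osu,osx,osy,otu,otx,oty,owy,oxy,oxz,oyz,swy,swz,syz,tuz,uwy] rk=32  ker:ort,orz,otz,rsx,rtz,ruy,rxy,stu,sxy,twz,txy,txz,tyz,uxy,wyz,xyz
∂3: piv[nort,norz,notz,nrtz,nruy,ntwz,orsx,orxy,ostu,osxy,otxy,otxz,otyz,oxyz] rk=14  ker:ortz,txyz
∂2c = −2·{n,o} + 3·{n,r} − {n,t} − {n,u} + {n,z} − {o,t} − {o,z} + {r,t} + {r,y} + {r,z} + {s,w} − {s,x} − {t,x} + {t,y} − {t,z} − {u,y} + {w,y} − 2·{x,y}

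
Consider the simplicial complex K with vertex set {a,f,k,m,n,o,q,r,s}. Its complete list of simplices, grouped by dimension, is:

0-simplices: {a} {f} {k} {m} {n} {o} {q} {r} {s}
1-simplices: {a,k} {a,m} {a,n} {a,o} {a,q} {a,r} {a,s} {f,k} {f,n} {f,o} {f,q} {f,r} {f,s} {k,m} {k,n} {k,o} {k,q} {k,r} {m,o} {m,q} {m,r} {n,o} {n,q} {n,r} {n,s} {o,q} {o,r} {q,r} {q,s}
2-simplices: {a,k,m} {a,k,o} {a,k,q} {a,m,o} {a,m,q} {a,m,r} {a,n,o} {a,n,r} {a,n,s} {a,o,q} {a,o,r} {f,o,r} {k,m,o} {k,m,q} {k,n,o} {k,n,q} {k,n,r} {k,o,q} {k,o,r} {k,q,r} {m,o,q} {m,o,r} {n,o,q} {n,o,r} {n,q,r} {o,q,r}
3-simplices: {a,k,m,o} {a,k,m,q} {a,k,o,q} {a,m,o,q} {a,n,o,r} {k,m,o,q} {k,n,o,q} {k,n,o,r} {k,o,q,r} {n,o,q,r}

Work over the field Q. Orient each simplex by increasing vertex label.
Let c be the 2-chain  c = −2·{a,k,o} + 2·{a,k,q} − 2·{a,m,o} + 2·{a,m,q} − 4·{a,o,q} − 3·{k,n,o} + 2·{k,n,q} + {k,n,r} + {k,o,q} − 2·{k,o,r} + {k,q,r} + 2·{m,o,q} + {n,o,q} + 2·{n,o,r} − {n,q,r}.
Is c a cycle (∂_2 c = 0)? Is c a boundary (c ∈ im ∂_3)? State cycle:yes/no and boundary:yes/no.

cycle:yes boundary:yes

n_0=9 n_1=29 n_2=26 n_3=10  [Q]
∂1: piv[ak,am,an,ao,aq,ar,as,fk] rk=8  ker:fn,fo,fq,fr,fs,km,kn,ko,kq,kr,mo,mq,mr,no,nq,nr,ns,oq,or,qr,qs
∂2: piv[akm,ako,akq,amo,amq,amr,ano,anr,ans,aoq,aor,for,kno,knq,knr,kqr] rk=16  ker:kmo,kmq,koq,kor,moq,mor,noq,nor,nqr,oqr
∂3: piv[akmo,akmq,akoq,amoq,anor,knoq,knor,koqr,noqr] rk=9  ker:kmoq
∂2c = 0
c vs im∂3: reduces to 0 ⇒ boundary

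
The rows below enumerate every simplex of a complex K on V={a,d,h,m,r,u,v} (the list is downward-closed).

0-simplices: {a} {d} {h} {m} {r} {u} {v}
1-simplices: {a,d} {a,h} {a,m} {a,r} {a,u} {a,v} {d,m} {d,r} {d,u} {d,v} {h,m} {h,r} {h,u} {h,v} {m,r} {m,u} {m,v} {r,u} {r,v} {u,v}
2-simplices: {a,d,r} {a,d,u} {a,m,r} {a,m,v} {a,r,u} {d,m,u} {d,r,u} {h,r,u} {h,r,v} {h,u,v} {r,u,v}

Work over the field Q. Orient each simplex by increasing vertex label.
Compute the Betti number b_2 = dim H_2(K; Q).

b_2=2

n_0=7 n_1=20 n_2=11  [Q]
∂1: piv[ad,ah,am,ar,au,av] rk=6  ker:dm,dr,du,dv,hm,hr,hu,hv,mr,mu,mv,ru,rv,uv
∂2: piv[adr,adu,amr,amv,aru,dmu,hru,hrv,huv] rk=9  ker:dru,ruv
b_2=(11−9)−0=2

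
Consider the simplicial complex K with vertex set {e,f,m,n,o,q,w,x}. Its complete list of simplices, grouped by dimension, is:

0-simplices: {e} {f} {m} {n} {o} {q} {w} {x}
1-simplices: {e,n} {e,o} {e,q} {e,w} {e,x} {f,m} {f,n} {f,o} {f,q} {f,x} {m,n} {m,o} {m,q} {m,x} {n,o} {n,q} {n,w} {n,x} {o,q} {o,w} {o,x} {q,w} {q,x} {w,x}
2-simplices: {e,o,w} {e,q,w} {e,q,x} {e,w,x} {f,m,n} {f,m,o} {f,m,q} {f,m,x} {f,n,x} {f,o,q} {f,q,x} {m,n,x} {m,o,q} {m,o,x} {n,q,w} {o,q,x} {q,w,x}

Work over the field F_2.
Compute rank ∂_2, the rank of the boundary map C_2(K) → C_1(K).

n_0=8 n_1=24 n_2=17  [Z2]
∂1: piv[en,eo,eq,ew,ex,fm,fn] rk=7  ker:fo,fq,fx,mn,mo,mq,mx,no,nq,nw,nx,oq,ow,ox,qw,qx,wx
∂2: piv[eow,eqw,eqx,ewx,fmn,fmo,fmq,fmx,fnx,foq,fqx,mox,nqw] rk=13  ker:mnx,moq,oqx,qwx
rk∂_2=13

rank∂_2=13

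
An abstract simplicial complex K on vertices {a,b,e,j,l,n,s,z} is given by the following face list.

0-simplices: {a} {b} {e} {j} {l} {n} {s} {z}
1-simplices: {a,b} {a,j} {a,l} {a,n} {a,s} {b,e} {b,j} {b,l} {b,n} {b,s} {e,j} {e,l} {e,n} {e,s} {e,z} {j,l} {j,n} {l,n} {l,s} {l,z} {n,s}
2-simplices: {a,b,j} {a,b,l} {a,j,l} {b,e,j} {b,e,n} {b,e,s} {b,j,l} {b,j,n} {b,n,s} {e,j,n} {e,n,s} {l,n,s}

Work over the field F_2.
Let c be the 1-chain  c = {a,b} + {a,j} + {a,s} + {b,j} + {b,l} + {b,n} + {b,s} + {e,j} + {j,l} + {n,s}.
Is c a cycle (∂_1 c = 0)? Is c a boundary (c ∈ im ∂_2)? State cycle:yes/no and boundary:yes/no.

n_0=8 n_1=21 n_2=12  [Z2]
∂1: piv[ab,aj,al,an,as,be,ez] rk=7  ker:bj,bl,bn,bs,ej,el,en,es,jl,jn,ln,ls,lz,ns
∂2: piv[abj,abl,ajl,bej,ben,bes,bjn,bns,lns] rk=9  ker:bjl,ejn,ens
∂1c = {a} + {b} + {e} + {s}

cycle:no boundary:no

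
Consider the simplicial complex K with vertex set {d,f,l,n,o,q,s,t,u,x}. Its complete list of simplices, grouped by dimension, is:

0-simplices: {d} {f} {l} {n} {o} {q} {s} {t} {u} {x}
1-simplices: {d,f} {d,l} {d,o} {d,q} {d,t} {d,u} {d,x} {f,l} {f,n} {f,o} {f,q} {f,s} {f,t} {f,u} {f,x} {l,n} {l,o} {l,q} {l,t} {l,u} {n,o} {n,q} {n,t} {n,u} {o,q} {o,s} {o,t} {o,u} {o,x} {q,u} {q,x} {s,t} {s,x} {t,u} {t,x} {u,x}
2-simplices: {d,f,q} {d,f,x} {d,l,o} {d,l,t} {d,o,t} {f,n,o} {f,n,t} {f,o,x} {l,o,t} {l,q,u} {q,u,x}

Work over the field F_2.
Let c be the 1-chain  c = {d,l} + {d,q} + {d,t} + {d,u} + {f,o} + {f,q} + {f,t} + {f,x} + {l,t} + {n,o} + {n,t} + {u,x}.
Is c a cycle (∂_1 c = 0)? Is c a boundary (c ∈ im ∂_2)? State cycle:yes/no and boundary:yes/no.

n_0=10 n_1=36 n_2=11  [Z2]
∂1: piv[df,dl,do,dq,dt,du,dx,fn,fs] rk=9  ker:fl,fo,fq,ft,fu,fx,ln,lo,lq,lt,lu,no,nq,nt,nu,oq,os,ot,ou,ox,qu,qx,st,sx,tu,tx,ux
∂2: piv[dfq,dfx,dlo,dlt,dot,fno,fnt,fox,lqu,qux] rk=10  ker:lot
∂1c = 0
c vs im∂2: residual ≠ 0 ⇒ not boundary

cycle:yes boundary:no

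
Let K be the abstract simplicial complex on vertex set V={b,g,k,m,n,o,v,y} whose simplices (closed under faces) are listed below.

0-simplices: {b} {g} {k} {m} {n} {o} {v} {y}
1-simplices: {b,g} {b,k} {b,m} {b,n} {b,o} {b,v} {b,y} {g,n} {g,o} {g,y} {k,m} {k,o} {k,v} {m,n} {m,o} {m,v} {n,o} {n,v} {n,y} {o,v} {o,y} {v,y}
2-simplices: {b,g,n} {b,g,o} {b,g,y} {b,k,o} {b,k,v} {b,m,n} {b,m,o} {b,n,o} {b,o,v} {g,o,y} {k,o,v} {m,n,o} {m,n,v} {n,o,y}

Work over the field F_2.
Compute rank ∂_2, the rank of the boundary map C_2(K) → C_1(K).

n_0=8 n_1=22 n_2=14  [Z2]
∂1: piv[bg,bk,bm,bn,bo,bv,by] rk=7  ker:gn,go,gy,km,ko,kv,mn,mo,mv,no,nv,ny,ov,oy,vy
∂2: piv[bgn,bgo,bgy,bko,bkv,bmn,bmo,bno,bov,goy,mnv,noy] rk=12  ker:kov,mno
rk∂_2=12

rank∂_2=12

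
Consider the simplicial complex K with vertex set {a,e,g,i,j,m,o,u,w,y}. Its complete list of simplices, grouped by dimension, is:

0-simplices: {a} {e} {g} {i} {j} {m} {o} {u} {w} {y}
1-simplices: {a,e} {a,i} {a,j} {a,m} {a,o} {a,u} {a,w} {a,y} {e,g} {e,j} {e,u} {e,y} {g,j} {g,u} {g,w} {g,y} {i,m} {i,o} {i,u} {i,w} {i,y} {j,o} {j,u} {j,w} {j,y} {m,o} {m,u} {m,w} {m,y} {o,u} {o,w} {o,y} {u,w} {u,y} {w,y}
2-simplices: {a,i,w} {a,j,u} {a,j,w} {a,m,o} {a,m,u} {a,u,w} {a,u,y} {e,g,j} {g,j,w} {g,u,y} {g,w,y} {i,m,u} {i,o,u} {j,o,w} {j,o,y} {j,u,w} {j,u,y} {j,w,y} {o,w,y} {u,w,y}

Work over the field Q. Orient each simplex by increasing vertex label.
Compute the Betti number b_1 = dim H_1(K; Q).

b_1=9

n_0=10 n_1=35 n_2=20  [Q]
∂1: piv[ae,ai,aj,am,ao,au,aw,ay,eg] rk=9  ker:ej,eu,ey,gj,gu,gw,gy,im,io,iu,iw,iy,jo,ju,jw,jy,mo,mu,mw,my,ou,ow,oy,uw,uy,wy
∂2: piv[aiw,aju,ajw,amo,amu,auw,auy,egj,gjw,guy,gwy,imu,iou,jow,joy,juy,jwy] rk=17  ker:juw,owy,uwy
b_1=(35−9)−17=9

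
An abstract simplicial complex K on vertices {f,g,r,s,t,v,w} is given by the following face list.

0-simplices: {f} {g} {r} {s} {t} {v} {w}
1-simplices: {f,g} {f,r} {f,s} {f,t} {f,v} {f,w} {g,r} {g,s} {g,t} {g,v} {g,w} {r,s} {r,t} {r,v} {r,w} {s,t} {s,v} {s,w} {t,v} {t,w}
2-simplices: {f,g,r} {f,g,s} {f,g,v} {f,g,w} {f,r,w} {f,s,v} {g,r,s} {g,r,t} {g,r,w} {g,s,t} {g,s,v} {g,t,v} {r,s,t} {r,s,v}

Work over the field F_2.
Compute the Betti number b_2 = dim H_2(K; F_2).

n_0=7 n_1=20 n_2=14  [Z2]
∂1: piv[fg,fr,fs,ft,fv,fw] rk=6  ker:gr,gs,gt,gv,gw,rs,rt,rv,rw,st,sv,sw,tv,tw
∂2: piv[fgr,fgs,fgv,fgw,frw,fsv,grs,grt,gst,gtv,rsv] rk=11  ker:grw,gsv,rst
b_2=(14−11)−0=3

b_2=3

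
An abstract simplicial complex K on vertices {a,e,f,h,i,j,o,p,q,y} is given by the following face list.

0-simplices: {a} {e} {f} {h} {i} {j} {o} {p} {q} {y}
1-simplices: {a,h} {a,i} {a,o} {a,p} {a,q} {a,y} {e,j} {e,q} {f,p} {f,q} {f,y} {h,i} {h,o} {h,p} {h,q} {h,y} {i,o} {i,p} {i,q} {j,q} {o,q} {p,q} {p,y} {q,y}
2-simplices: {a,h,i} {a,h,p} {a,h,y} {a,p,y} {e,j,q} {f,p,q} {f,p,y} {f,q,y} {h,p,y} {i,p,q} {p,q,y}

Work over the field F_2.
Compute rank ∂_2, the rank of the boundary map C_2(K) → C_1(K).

n_0=10 n_1=24 n_2=11  [Z2]
∂1: piv[ah,ai,ao,ap,aq,ay,ej,eq,fp] rk=9  ker:fq,fy,hi,ho,hp,hq,hy,io,ip,iq,jq,oq,pq,py,qy
∂2: piv[ahi,ahp,ahy,apy,ejq,fpq,fpy,fqy,ipq] rk=9  ker:hpy,pqy
rk∂_2=9

rank∂_2=9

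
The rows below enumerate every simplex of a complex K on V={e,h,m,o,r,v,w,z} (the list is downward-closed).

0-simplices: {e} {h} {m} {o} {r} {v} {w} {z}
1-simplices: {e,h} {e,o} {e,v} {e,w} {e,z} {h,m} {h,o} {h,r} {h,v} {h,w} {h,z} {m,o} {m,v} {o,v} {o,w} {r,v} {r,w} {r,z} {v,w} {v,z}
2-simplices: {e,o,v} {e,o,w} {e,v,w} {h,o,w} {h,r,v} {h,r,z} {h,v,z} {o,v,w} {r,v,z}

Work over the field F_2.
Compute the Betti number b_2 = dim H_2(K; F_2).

b_2=2

n_0=8 n_1=20 n_2=9  [Z2]
∂1: piv[eh,eo,ev,ew,ez,hm,hr] rk=7  ker:ho,hv,hw,hz,mo,mv,ov,ow,rv,rw,rz,vw,vz
∂2: piv[eov,eow,evw,how,hrv,hrz,hvz] rk=7  ker:ovw,rvz
b_2=(9−7)−0=2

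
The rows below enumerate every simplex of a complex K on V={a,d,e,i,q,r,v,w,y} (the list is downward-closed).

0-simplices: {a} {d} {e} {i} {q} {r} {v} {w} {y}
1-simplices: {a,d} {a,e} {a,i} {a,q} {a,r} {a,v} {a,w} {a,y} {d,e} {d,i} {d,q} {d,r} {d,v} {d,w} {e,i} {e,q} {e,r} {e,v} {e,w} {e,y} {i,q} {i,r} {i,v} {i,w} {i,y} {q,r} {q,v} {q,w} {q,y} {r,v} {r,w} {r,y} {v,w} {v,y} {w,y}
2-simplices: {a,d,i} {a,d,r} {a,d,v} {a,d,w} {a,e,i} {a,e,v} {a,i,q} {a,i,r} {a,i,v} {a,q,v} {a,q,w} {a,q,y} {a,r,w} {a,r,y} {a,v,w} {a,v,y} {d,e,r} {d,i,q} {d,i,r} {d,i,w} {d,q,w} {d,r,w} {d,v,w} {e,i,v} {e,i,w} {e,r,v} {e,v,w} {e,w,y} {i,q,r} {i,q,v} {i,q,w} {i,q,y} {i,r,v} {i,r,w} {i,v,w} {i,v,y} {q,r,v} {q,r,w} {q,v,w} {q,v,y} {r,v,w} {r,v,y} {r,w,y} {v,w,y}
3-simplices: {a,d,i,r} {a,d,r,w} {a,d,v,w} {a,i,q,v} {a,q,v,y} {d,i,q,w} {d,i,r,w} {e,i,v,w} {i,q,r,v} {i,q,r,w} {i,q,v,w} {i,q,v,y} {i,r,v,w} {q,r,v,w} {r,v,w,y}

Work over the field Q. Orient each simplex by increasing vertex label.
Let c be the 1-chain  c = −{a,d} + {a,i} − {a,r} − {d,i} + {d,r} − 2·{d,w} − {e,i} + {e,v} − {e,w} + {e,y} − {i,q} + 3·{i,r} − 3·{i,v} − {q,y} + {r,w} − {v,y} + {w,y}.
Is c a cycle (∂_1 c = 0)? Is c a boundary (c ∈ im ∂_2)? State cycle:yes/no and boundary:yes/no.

cycle:no boundary:no

n_0=9 n_1=35 n_2=44 n_3=15  [Q]
∂1: piv[ad,ae,ai,aq,ar,av,aw,ay] rk=8  ker:de,di,dq,dr,dv,dw,ei,eq,er,ev,ew,ey,iq,ir,iv,iw,iy,qr,qv,qw,qy,rv,rw,ry,vw,vy,wy
∂2: piv[adi,adr,adv,adw,aei,aev,aiq,air,aiv,aqv,aqw,aqy,arw,ary,avw,avy,der,diq,diw,eiw,erv,ewy,iqr,iqy,irv,rwy] rk=26  ker:dir,dqw,drw,dvw,eiv,evw,iqv,iqw,irw,ivw,ivy,qrv,qrw,qvw,qvy,rvw,rvy,vwy
∂3: piv[adir,adrw,advw,aiqv,aqvy,diqw,dirw,eivw,iqrv,iqrw,iqvw,iqvy,irvw,rvwy] rk=14  ker:qrvw
∂1c = {a} + {d} + 2·{r} − {v} − 3·{w}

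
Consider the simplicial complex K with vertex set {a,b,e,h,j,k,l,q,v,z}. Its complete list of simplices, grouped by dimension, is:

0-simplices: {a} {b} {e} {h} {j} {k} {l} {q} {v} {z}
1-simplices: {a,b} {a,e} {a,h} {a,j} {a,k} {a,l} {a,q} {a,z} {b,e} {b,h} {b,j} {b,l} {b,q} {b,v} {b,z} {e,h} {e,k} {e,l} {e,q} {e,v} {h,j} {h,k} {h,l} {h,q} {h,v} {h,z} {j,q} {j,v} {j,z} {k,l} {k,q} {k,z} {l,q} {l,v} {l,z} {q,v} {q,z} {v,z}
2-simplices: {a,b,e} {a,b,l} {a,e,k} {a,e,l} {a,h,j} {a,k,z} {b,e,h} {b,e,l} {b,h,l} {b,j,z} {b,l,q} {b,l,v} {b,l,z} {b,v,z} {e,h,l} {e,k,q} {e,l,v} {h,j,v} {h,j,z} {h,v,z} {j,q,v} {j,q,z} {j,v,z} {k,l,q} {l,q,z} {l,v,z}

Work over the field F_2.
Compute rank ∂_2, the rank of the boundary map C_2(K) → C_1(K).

n_0=10 n_1=38 n_2=26  [Z2]
∂1: piv[ab,ae,ah,aj,ak,al,aq,az,bv] rk=9  ker:be,bh,bj,bl,bq,bz,eh,ek,el,eq,ev,hj,hk,hl,hq,hv,hz,jq,jv,jz,kl,kq,kz,lq,lv,lz,qv,qz,vz
∂2: piv[abe,abl,aek,ael,ahj,akz,beh,bhl,bjz,blq,blv,blz,bvz,ekq,elv,hjv,hjz,hvz,jqv,jqz,klq,lqz] rk=22  ker:bel,ehl,jvz,lvz
rk∂_2=22

rank∂_2=22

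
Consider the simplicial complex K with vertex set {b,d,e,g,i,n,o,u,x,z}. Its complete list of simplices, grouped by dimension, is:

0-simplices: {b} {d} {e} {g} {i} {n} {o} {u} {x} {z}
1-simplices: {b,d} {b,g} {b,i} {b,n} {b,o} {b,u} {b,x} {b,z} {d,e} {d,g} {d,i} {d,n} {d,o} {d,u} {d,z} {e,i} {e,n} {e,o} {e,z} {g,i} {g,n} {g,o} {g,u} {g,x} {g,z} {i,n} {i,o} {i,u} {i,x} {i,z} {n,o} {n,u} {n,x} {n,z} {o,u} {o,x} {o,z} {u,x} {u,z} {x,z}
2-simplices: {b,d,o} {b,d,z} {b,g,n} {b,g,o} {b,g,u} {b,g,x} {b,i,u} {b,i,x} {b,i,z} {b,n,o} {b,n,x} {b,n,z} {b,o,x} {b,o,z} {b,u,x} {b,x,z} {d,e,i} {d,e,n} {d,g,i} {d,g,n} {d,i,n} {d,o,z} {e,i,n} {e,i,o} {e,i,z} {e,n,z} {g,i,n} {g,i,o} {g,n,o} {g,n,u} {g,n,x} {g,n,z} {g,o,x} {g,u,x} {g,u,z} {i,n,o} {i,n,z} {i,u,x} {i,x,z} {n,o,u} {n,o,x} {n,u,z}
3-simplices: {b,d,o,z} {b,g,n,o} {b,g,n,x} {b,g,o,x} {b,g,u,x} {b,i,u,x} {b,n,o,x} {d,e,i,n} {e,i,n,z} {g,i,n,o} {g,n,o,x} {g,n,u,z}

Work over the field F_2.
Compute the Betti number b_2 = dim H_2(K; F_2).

b_2=2

n_0=10 n_1=40 n_2=42 n_3=12  [Z2]
∂1: piv[bd,bg,bi,bn,bo,bu,bx,bz,de] rk=9  ker:dg,di,dn,do,du,dz,ei,en,eo,ez,gi,gn,go,gu,gx,gz,in,io,iu,ix,iz,no,nu,nx,nz,ou,ox,oz,ux,uz,xz
∂2: piv[bdo,bdz,bgn,bgo,bgu,bgx,biu,bix,biz,bno,bnx,bnz,box,boz,bux,bxz,dei,den,dgi,dgn,din,eio,eiz,enz,gio,gnu,gnz,guz,nou] rk=29  ker:doz,ein,gin,gno,gnx,gox,gux,ino,inz,iux,ixz,nox,nuz
∂3: piv[bdoz,bgno,bgnx,bgox,bgux,biux,bnox,dein,einz,gino,gnuz] rk=11  ker:gnox
b_2=(42−29)−11=2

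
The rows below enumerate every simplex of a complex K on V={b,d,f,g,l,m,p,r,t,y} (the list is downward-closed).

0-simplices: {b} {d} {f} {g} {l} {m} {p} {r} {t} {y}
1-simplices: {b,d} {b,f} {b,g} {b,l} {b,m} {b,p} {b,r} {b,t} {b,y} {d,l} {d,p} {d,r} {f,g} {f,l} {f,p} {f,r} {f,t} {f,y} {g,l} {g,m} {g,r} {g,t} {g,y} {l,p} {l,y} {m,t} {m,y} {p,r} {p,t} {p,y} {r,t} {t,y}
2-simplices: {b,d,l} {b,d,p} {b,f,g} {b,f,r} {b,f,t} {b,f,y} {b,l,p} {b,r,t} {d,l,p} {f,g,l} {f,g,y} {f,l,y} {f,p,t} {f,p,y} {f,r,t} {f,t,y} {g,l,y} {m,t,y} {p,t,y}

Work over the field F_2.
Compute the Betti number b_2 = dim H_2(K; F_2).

n_0=10 n_1=32 n_2=19  [Z2]
∂1: piv[bd,bf,bg,bl,bm,bp,br,bt,by] rk=9  ker:dl,dp,dr,fg,fl,fp,fr,ft,fy,gl,gm,gr,gt,gy,lp,ly,mt,my,pr,pt,py,rt,ty
∂2: piv[bdl,bdp,bfg,bfr,bft,bfy,blp,brt,fgl,fgy,fly,fpt,fpy,fty,mty] rk=15  ker:dlp,frt,gly,pty
b_2=(19−15)−0=4

b_2=4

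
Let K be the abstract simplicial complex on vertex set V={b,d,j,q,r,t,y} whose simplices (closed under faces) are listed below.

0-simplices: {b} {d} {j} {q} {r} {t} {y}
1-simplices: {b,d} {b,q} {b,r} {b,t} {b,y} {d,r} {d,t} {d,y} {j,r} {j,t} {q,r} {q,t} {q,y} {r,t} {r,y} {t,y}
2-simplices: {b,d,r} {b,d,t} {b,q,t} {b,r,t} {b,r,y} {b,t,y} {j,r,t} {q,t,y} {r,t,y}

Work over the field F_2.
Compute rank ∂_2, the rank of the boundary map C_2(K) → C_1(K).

n_0=7 n_1=16 n_2=9  [Z2]
∂1: piv[bd,bq,br,bt,by,jr] rk=6  ker:dr,dt,dy,jt,qr,qt,qy,rt,ry,ty
∂2: piv[bdr,bdt,bqt,brt,bry,bty,jrt,qty] rk=8  ker:rty
rk∂_2=8

rank∂_2=8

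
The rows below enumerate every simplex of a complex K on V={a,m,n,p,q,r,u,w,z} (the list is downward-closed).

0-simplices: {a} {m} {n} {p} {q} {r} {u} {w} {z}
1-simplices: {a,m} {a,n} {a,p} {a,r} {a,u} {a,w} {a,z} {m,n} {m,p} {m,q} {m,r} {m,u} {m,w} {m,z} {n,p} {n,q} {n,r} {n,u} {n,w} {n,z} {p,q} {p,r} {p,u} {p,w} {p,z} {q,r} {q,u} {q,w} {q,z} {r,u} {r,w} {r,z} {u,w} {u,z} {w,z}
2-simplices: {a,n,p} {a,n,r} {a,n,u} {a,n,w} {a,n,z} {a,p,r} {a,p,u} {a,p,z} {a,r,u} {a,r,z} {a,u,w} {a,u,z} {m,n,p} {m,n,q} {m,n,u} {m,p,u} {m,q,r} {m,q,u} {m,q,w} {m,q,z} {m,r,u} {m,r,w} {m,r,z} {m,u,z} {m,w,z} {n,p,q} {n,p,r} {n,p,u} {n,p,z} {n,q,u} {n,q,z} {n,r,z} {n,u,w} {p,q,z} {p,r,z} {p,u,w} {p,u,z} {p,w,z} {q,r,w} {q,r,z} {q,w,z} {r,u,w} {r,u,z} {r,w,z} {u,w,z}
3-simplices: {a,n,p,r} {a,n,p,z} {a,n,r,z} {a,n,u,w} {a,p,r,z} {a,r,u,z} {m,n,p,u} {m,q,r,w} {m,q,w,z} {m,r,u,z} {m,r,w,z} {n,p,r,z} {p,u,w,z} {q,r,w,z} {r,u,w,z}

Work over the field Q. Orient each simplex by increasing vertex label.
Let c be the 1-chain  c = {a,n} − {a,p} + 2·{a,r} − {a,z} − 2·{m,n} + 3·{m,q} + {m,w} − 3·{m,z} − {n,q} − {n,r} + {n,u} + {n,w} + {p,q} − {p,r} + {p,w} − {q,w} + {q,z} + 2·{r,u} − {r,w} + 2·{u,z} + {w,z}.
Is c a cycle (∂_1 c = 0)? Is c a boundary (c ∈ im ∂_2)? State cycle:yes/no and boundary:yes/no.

cycle:no boundary:no

n_0=9 n_1=35 n_2=45 n_3=15  [Q]
∂1: piv[am,an,ap,ar,au,aw,az,mq] rk=8  ker:mn,mp,mr,mu,mw,mz,np,nq,nr,nu,nw,nz,pq,pr,pu,pw,pz,qr,qu,qw,qz,ru,rw,rz,uw,uz,wz
∂2: piv[anp,anr,anu,anw,anz,apr,apu,apz,aru,arz,auw,auz,mnp,mnq,mnu,mqr,mqu,mqw,mqz,mru,mrw,mrz,mwz,npq,puw,pwz] rk=26  ker:mpu,muz,npr,npu,npz,nqu,nqz,nrz,nuw,pqz,prz,puz,qrw,qrz,qwz,ruw,ruz,rwz,uwz
∂3: piv[anpr,anpz,anrz,anuw,aprz,aruz,mnpu,mqrw,mqwz,mruz,mrwz,puwz,qrwz,ruwz] rk=14  ker:nprz
∂1c = −{a} + {m} − {n} − 2·{p} + 3·{q} − {r} + {u}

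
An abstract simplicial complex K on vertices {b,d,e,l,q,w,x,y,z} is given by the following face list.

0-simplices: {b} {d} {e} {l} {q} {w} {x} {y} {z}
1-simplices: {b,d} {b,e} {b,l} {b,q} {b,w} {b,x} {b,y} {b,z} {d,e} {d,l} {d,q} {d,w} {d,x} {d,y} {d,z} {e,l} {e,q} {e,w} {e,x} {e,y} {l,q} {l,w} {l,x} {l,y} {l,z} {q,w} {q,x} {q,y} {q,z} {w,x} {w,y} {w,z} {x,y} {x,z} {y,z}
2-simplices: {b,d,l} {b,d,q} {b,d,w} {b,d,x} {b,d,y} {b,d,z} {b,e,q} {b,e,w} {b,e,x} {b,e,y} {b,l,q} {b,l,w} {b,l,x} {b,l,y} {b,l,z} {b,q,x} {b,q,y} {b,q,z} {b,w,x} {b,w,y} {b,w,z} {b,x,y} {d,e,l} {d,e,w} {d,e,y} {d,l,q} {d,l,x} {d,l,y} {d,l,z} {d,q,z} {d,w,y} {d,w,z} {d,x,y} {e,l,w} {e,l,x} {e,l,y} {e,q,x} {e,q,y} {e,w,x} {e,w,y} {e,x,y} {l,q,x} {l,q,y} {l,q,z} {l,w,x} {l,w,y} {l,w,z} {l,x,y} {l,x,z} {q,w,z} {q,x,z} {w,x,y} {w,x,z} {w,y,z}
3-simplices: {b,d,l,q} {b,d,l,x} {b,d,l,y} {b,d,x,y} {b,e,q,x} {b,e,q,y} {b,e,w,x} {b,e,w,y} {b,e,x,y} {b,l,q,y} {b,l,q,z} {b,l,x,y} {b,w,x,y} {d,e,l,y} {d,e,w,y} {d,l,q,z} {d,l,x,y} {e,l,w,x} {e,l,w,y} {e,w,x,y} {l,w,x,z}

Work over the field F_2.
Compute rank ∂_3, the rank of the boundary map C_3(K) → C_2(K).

rank∂_3=19

n_0=9 n_1=35 n_2=54 n_3=21  [Z2]
∂1: piv[bd,be,bl,bq,bw,bx,by,bz] rk=8  ker:de,dl,dq,dw,dx,dy,dz,el,eq,ew,ex,ey,lq,lw,lx,ly,lz,qw,qx,qy,qz,wx,wy,wz,xy,xz,yz
∂2: piv[bdl,bdq,bdw,bdx,bdy,bdz,beq,bew,bex,bey,blq,blw,blx,bly,blz,bqx,bqy,bqz,bwx,bwy,bwz,bxy,del,dew,lxz,qwz,wyz] rk=27  ker:dey,dlq,dlx,dly,dlz,dqz,dwy,dwz,dxy,elw,elx,ely,eqx,eqy,ewx,ewy,exy,lqx,lqy,lqz,lwx,lwy,lwz,lxy,qxz,wxy,wxz
∂3: piv[bdlq,bdlx,bdly,bdxy,beqx,beqy,bewx,bewy,bexy,blqy,blqz,blxy,bwxy,dely,dewy,dlqz,elwx,elwy,lwxz] rk=19  ker:dlxy,ewxy
rk∂_3=19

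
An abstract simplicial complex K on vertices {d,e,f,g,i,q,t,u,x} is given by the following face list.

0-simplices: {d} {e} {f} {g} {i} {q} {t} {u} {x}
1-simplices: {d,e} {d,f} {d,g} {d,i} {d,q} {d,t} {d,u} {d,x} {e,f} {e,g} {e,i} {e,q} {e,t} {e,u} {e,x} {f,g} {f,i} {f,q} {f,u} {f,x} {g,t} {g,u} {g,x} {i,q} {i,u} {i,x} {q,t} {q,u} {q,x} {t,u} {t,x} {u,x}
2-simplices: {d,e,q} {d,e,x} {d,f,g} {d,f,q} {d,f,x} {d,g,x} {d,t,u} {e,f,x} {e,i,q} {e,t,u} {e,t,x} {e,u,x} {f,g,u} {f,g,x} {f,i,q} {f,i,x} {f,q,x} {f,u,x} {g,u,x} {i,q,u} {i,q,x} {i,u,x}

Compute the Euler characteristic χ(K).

χ(K)=-1

n_0=9 n_1=32 n_2=22
χ=+9−32+22=-1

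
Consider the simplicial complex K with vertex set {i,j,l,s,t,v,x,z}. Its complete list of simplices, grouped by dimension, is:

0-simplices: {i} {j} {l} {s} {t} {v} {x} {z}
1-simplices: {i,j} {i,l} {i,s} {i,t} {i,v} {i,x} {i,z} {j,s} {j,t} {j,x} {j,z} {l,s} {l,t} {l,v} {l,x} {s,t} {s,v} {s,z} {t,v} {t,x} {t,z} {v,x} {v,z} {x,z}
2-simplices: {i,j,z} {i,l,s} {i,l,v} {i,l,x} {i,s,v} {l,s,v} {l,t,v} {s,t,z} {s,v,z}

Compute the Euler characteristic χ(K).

χ(K)=-7

n_0=8 n_1=24 n_2=9
χ=+8−24+9=-7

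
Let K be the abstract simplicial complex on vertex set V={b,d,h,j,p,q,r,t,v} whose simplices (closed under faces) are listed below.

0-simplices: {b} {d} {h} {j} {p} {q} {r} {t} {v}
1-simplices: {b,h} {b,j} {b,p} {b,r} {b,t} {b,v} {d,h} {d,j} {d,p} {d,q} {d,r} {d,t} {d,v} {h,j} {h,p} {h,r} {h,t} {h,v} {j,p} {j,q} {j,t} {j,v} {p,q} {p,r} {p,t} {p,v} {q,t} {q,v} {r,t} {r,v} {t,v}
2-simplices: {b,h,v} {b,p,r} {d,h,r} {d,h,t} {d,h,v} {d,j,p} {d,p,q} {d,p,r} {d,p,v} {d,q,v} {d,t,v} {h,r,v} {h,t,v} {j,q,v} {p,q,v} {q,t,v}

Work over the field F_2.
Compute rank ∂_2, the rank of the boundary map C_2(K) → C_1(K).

rank∂_2=14

n_0=9 n_1=31 n_2=16  [Z2]
∂1: piv[bh,bj,bp,br,bt,bv,dh,dq] rk=8  ker:dj,dp,dr,dt,dv,hj,hp,hr,ht,hv,jp,jq,jt,jv,pq,pr,pt,pv,qt,qv,rt,rv,tv
∂2: piv[bhv,bpr,dhr,dht,dhv,djp,dpq,dpr,dpv,dqv,dtv,hrv,jqv,qtv] rk=14  ker:htv,pqv
rk∂_2=14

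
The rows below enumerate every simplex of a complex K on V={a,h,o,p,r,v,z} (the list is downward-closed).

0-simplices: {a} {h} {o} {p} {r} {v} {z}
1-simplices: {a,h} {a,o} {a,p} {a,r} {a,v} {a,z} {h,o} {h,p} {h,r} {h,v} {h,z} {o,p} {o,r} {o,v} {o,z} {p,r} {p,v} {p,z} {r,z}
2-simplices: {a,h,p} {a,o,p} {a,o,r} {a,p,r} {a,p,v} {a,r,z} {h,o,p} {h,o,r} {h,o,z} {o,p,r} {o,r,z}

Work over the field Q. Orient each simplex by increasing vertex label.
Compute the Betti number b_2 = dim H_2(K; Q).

n_0=7 n_1=19 n_2=11  [Q]
∂1: piv[ah,ao,ap,ar,av,az] rk=6  ker:ho,hp,hr,hv,hz,op,or,ov,oz,pr,pv,pz,rz
∂2: piv[ahp,aop,aor,apr,apv,arz,hop,hor,hoz,orz] rk=10  ker:opr
b_2=(11−10)−0=1

b_2=1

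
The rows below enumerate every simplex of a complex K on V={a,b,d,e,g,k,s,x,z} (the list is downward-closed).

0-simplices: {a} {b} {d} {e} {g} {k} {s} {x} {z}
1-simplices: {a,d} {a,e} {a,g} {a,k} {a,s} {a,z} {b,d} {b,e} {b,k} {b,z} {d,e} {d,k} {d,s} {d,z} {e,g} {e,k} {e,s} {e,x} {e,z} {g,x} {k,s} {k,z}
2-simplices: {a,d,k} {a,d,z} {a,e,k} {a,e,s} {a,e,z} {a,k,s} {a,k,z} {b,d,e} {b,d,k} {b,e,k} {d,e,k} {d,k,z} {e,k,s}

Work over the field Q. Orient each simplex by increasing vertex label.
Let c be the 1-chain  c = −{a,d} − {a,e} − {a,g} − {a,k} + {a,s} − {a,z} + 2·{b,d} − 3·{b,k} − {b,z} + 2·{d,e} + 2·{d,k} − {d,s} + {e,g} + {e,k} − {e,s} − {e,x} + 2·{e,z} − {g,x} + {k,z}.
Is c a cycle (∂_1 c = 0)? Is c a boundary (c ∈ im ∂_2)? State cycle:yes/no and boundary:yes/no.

cycle:no boundary:no

n_0=9 n_1=22 n_2=13  [Q]
∂1: piv[ad,ae,ag,ak,as,az,bd,ex] rk=8  ker:be,bk,bz,de,dk,ds,dz,eg,ek,es,ez,gx,ks,kz
∂2: piv[adk,adz,aek,aes,aez,aks,akz,bde,bdk,bek] rk=10  ker:dek,dkz,eks
∂1c = 4·{a} + 2·{b} − 2·{d} − {e} + {g} − 2·{k} − {s} − 2·{x} + {z}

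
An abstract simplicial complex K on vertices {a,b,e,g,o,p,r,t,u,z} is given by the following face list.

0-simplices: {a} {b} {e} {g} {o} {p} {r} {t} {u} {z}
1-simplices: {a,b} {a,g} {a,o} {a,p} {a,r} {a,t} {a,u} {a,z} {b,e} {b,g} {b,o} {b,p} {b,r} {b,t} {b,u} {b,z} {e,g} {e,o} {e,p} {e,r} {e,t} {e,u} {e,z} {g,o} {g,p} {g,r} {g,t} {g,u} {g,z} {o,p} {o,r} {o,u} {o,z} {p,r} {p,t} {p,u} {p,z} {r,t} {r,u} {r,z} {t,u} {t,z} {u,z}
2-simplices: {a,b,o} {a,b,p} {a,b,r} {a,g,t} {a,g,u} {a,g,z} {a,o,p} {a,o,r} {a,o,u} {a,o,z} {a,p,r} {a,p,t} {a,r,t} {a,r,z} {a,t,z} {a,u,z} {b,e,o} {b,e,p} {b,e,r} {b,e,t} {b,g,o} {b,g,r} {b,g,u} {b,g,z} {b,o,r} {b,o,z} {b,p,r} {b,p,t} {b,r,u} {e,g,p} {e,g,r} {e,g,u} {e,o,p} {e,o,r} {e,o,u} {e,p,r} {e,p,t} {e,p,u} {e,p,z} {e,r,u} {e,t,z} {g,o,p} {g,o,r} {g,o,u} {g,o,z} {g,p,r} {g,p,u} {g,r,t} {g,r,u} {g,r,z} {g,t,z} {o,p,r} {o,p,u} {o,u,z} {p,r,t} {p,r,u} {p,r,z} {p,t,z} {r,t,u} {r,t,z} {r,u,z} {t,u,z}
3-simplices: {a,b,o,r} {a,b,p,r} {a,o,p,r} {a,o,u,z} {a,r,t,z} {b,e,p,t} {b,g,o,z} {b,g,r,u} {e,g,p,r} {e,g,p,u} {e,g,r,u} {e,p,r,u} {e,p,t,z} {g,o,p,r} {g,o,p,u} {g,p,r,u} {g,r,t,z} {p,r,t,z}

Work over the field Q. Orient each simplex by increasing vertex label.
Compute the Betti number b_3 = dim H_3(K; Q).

b_3=1

n_0=10 n_1=43 n_2=62 n_3=18  [Q]
∂1: piv[ab,ag,ao,ap,ar,at,au,az,be] rk=9  ker:bg,bo,bp,br,bt,bu,bz,eg,eo,ep,er,et,eu,ez,go,gp,gr,gt,gu,gz,op,or,ou,oz,pr,pt,pu,pz,rt,ru,rz,tu,tz,uz
∂2: piv[abo,abp,abr,agt,agu,agz,aop,aor,aou,aoz,apr,apt,art,arz,atz,auz,beo,bep,ber,bet,bgo,bgr,bgu,bgz,boz,bpt,bru,egp,egr,egu,epu,epz,etz,rtu] rk=34  ker:bor,bpr,eop,eor,eou,epr,ept,eru,gop,gor,gou,goz,gpr,gpu,grt,gru,grz,gtz,opr,opu,ouz,prt,pru,prz,ptz,rtz,ruz,tuz
∂3: piv[abor,abpr,aopr,aouz,artz,bept,bgoz,bgru,egpr,egpu,egru,epru,eptz,gopr,gopu,grtz,prtz] rk=17  ker:gpru
b_3=(18−17)−0=1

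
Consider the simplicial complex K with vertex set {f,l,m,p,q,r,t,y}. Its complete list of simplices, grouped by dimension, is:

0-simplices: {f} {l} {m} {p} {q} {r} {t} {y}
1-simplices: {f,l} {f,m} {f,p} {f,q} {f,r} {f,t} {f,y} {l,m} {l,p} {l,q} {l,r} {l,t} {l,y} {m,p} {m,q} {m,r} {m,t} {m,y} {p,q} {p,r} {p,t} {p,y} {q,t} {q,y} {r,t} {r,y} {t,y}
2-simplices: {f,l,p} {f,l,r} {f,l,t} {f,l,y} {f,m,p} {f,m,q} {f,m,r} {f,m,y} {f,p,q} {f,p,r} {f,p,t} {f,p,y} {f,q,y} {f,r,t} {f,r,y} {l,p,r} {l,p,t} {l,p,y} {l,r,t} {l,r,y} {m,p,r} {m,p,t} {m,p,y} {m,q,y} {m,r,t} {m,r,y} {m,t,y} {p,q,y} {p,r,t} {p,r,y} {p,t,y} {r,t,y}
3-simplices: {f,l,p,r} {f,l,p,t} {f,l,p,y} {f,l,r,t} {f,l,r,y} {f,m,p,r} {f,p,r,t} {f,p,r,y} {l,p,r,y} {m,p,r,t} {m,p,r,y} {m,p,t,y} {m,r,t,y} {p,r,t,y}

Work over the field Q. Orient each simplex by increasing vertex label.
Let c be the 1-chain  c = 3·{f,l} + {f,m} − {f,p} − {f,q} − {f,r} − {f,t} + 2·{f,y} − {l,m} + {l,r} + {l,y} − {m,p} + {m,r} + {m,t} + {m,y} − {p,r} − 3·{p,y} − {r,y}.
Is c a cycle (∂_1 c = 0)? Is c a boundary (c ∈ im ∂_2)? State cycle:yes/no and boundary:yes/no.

cycle:no boundary:no

n_0=8 n_1=27 n_2=32 n_3=14  [Q]
∂1: piv[fl,fm,fp,fq,fr,ft,fy] rk=7  ker:lm,lp,lq,lr,lt,ly,mp,mq,mr,mt,my,pq,pr,pt,py,qt,qy,rt,ry,ty
∂2: piv[flp,flr,flt,fly,fmp,fmq,fmr,fmy,fpq,fpr,fpt,fpy,fqy,frt,fry,mpt,mty] rk=17  ker:lpr,lpt,lpy,lrt,lry,mpr,mpy,mqy,mrt,mry,pqy,prt,pry,pty,rty
∂3: piv[flpr,flpt,flpy,flrt,flry,fmpr,fprt,fpry,mprt,mpry,mpty,mrty] rk=12  ker:lpry,prty
∂1c = −2·{f} + 2·{l} − 2·{m} + 2·{p} − {q} + {r}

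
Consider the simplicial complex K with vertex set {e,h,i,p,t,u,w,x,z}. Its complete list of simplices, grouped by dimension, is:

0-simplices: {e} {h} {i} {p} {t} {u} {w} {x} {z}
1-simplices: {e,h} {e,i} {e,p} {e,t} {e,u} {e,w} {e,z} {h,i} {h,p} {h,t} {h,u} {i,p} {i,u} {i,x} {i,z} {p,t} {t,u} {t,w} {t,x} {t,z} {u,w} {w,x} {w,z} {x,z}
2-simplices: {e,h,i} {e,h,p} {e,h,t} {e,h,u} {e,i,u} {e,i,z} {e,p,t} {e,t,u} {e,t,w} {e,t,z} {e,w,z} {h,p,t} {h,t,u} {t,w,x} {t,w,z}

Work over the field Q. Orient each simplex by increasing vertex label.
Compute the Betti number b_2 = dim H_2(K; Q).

n_0=9 n_1=24 n_2=15  [Q]
∂1: piv[eh,ei,ep,et,eu,ew,ez,ix] rk=8  ker:hi,hp,ht,hu,ip,iu,iz,pt,tu,tw,tx,tz,uw,wx,wz,xz
∂2: piv[ehi,ehp,eht,ehu,eiu,eiz,ept,etu,etw,etz,ewz,twx] rk=12  ker:hpt,htu,twz
b_2=(15−12)−0=3

b_2=3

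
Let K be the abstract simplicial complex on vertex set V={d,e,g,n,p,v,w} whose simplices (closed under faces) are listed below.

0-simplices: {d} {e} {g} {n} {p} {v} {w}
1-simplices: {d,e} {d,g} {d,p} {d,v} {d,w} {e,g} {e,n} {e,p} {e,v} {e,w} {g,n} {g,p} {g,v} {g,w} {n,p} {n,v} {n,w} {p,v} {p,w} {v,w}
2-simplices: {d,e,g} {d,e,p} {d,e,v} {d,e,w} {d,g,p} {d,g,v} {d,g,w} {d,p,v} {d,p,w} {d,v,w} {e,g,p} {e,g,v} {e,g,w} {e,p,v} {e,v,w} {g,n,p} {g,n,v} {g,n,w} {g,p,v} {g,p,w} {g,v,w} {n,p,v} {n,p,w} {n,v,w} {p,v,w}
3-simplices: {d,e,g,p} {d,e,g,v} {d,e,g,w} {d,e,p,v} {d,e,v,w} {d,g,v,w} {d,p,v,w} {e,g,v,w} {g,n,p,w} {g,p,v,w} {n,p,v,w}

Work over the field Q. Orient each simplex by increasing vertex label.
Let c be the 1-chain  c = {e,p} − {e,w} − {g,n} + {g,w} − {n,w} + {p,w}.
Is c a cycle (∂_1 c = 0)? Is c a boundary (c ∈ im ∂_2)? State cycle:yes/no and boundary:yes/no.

cycle:yes boundary:yes

n_0=7 n_1=20 n_2=25 n_3=11  [Q]
∂1: piv[de,dg,dp,dv,dw,en] rk=6  ker:eg,ep,ev,ew,gn,gp,gv,gw,np,nv,nw,pv,pw,vw
∂2: piv[deg,dep,dev,dew,dgp,dgv,dgw,dpv,dpw,dvw,gnp,gnv,gnw] rk=13  ker:egp,egv,egw,epv,evw,gpv,gpw,gvw,npv,npw,nvw,pvw
∂3: piv[degp,degv,degw,depv,devw,dgvw,dpvw,gnpw,gpvw,npvw] rk=10  ker:egvw
∂1c = 0
c vs im∂2: reduces to 0 ⇒ boundary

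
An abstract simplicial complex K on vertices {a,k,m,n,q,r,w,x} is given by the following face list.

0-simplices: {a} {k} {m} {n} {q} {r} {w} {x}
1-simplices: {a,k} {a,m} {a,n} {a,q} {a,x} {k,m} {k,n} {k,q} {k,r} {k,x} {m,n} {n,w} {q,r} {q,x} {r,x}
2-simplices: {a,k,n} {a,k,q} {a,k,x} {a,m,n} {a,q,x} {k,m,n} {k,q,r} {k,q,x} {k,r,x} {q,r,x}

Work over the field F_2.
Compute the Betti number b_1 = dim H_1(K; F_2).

b_1=0

n_0=8 n_1=15 n_2=10  [Z2]
∂1: piv[ak,am,an,aq,ax,kr,nw] rk=7  ker:km,kn,kq,kx,mn,qr,qx,rx
∂2: piv[akn,akq,akx,amn,aqx,kmn,kqr,krx] rk=8  ker:kqx,qrx
b_1=(15−7)−8=0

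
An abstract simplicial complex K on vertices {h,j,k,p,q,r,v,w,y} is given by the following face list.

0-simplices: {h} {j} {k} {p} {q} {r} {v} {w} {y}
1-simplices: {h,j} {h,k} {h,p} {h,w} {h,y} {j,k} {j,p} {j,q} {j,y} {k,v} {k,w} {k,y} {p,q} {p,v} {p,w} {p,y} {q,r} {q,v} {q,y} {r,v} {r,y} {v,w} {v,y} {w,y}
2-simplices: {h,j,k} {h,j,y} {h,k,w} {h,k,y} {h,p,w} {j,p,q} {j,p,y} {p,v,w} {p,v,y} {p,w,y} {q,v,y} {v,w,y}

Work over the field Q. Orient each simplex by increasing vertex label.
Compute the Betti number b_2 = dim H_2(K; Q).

n_0=9 n_1=24 n_2=12  [Q]
∂1: piv[hj,hk,hp,hw,hy,jq,kv,qr] rk=8  ker:jk,jp,jy,kw,ky,pq,pv,pw,py,qv,qy,rv,ry,vw,vy,wy
∂2: piv[hjk,hjy,hkw,hky,hpw,jpq,jpy,pvw,pvy,pwy,qvy] rk=11  ker:vwy
b_2=(12−11)−0=1

b_2=1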